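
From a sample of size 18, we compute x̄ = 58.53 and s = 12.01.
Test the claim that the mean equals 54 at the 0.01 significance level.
One-sample t-test:
H₀: μ = 54
H₁: μ ≠ 54
df = n - 1 = 17
t = (x̄ - μ₀) / (s/√n) = (58.53 - 54) / (12.01/√18) = 1.600
p-value = 0.1280

Since p-value > α = 0.01, we fail to reject H₀.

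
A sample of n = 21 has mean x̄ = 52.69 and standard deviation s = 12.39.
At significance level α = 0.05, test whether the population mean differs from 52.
One-sample t-test:
H₀: μ = 52
H₁: μ ≠ 52
df = n - 1 = 20
t = (x̄ - μ₀) / (s/√n) = (52.69 - 52) / (12.39/√21) = 0.255
p-value = 0.8012

Since p-value > α = 0.05, we fail to reject H₀.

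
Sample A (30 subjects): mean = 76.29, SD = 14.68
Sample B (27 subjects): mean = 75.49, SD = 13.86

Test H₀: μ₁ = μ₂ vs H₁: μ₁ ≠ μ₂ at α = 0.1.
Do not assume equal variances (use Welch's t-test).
Welch's two-sample t-test:
H₀: μ₁ = μ₂
H₁: μ₁ ≠ μ₂
s₁²/n₁ = 14.68²/30 = 7.1834,  s₂²/n₂ = 13.86²/27 = 7.1148
SE = √(s₁²/n₁ + s₂²/n₂) = √(7.1834 + 7.1148) = 3.7813
df (Welch-Satterthwaite) = (s₁²/n₁ + s₂²/n₂)² / [(s₁²/n₁)²/(n₁-1) + (s₂²/n₂)²/(n₂-1)] ≈ 54.86
t = (x̄₁ - x̄₂) / SE = (76.29 - 75.49) / 3.7813 = 0.80 / 3.7813 = 0.212
p-value = 0.8332

Since p-value > α = 0.1, we fail to reject H₀.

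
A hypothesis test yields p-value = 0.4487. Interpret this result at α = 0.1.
Since p = 0.4487 > α = 0.1, fail to reject H₀.
There is insufficient evidence to reject the null hypothesis; the result is not statistically significant at the 0.1 level.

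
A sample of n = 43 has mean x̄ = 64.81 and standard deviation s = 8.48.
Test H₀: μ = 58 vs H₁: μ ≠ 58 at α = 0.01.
One-sample t-test:
H₀: μ = 58
H₁: μ ≠ 58
df = n - 1 = 42
t = (x̄ - μ₀) / (s/√n) = (64.81 - 58) / (8.48/√43) = 5.266
p-value < 0.0001

Since p-value < α = 0.01, we reject H₀.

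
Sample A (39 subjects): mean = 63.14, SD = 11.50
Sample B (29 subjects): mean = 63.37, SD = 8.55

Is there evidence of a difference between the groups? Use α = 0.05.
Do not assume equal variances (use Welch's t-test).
Welch's two-sample t-test:
H₀: μ₁ = μ₂
H₁: μ₁ ≠ μ₂
s₁²/n₁ = 11.50²/39 = 3.3910,  s₂²/n₂ = 8.55²/29 = 2.5208
SE = √(s₁²/n₁ + s₂²/n₂) = √(3.3910 + 2.5208) = 2.4314
df (Welch-Satterthwaite) = (s₁²/n₁ + s₂²/n₂)² / [(s₁²/n₁)²/(n₁-1) + (s₂²/n₂)²/(n₂-1)] ≈ 66.00
t = (x̄₁ - x̄₂) / SE = (63.14 - 63.37) / 2.4314 = -0.23 / 2.4314 = -0.095
p-value = 0.9249

Since p-value > α = 0.05, we fail to reject H₀.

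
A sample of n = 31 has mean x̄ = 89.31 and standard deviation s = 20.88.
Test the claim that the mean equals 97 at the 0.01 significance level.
One-sample t-test:
H₀: μ = 97
H₁: μ ≠ 97
df = n - 1 = 30
t = (x̄ - μ₀) / (s/√n) = (89.31 - 97) / (20.88/√31) = -2.051
p-value = 0.0491

Since p-value > α = 0.01, we fail to reject H₀.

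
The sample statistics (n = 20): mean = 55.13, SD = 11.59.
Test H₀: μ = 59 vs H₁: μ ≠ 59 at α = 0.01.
One-sample t-test:
H₀: μ = 59
H₁: μ ≠ 59
df = n - 1 = 19
t = (x̄ - μ₀) / (s/√n) = (55.13 - 59) / (11.59/√20) = -1.493
p-value = 0.1518

Since p-value > α = 0.01, we fail to reject H₀.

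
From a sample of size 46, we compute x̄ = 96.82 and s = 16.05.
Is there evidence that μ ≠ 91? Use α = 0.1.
One-sample t-test:
H₀: μ = 91
H₁: μ ≠ 91
df = n - 1 = 45
t = (x̄ - μ₀) / (s/√n) = (96.82 - 91) / (16.05/√46) = 2.459
p-value = 0.0178

Since p-value < α = 0.1, we reject H₀.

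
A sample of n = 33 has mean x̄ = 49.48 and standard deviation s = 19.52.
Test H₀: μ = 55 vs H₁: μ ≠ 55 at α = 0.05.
One-sample t-test:
H₀: μ = 55
H₁: μ ≠ 55
df = n - 1 = 32
t = (x̄ - μ₀) / (s/√n) = (49.48 - 55) / (19.52/√33) = -1.624
p-value = 0.1141

Since p-value > α = 0.05, we fail to reject H₀.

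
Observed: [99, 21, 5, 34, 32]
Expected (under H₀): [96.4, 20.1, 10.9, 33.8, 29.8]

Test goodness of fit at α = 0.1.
Chi-square goodness of fit test:
H₀: observed counts match expected distribution
H₁: observed counts differ from expected distribution
df = k - 1 = 4
χ² = Σ(O - E)²/E
   = (99 - 96.4)²/96.4 + (21 - 20.1)²/20.1 + (5 - 10.9)²/10.9 + (34 - 33.8)²/33.8 + (32 - 29.8)²/29.8
   = 0.070 + 0.040 + 3.194 + 0.001 + 0.162
   = 3.47
p-value = 0.4828

Since p-value > α = 0.1, we fail to reject H₀.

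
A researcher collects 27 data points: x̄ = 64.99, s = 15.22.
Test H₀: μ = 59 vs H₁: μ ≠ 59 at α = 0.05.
One-sample t-test:
H₀: μ = 59
H₁: μ ≠ 59
df = n - 1 = 26
t = (x̄ - μ₀) / (s/√n) = (64.99 - 59) / (15.22/√27) = 2.045
p-value = 0.0511

Since p-value > α = 0.05, we fail to reject H₀.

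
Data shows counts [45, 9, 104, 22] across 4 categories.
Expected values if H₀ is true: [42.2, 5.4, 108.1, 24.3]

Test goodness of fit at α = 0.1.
Chi-square goodness of fit test:
H₀: observed counts match expected distribution
H₁: observed counts differ from expected distribution
df = k - 1 = 3
χ² = Σ(O - E)²/E
   = (45 - 42.2)²/42.2 + (9 - 5.4)²/5.4 + (104 - 108.1)²/108.1 + (22 - 24.3)²/24.3
   = 0.186 + 2.400 + 0.156 + 0.218
   = 2.96
p-value = 0.3980

Since p-value > α = 0.1, we fail to reject H₀.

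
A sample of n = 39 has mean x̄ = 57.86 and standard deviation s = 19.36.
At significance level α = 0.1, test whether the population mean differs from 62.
One-sample t-test:
H₀: μ = 62
H₁: μ ≠ 62
df = n - 1 = 38
t = (x̄ - μ₀) / (s/√n) = (57.86 - 62) / (19.36/√39) = -1.335
p-value = 0.1897

Since p-value > α = 0.1, we fail to reject H₀.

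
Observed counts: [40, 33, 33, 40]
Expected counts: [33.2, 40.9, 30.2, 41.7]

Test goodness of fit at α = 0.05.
Chi-square goodness of fit test:
H₀: observed counts match expected distribution
H₁: observed counts differ from expected distribution
df = k - 1 = 3
χ² = Σ(O - E)²/E
   = (40 - 33.2)²/33.2 + (33 - 40.9)²/40.9 + (33 - 30.2)²/30.2 + (40 - 41.7)²/41.7
   = 1.393 + 1.526 + 0.260 + 0.069
   = 3.25
p-value = 0.3550

Since p-value > α = 0.05, we fail to reject H₀.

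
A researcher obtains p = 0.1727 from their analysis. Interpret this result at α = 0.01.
Since p = 0.1727 > α = 0.01, fail to reject H₀.
There is insufficient evidence to reject the null hypothesis; the result is not statistically significant at the 0.01 level.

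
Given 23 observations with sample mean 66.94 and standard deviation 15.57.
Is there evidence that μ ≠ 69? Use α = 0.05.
One-sample t-test:
H₀: μ = 69
H₁: μ ≠ 69
df = n - 1 = 22
t = (x̄ - μ₀) / (s/√n) = (66.94 - 69) / (15.57/√23) = -0.635
p-value = 0.5323

Since p-value > α = 0.05, we fail to reject H₀.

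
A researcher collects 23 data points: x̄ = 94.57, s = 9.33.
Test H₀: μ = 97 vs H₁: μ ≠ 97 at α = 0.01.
One-sample t-test:
H₀: μ = 97
H₁: μ ≠ 97
df = n - 1 = 22
t = (x̄ - μ₀) / (s/√n) = (94.57 - 97) / (9.33/√23) = -1.249
p-value = 0.2248

Since p-value > α = 0.01, we fail to reject H₀.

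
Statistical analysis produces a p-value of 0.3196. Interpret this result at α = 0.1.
Since p = 0.3196 > α = 0.1, fail to reject H₀.
There is insufficient evidence to reject the null hypothesis; the result is not statistically significant at the 0.1 level.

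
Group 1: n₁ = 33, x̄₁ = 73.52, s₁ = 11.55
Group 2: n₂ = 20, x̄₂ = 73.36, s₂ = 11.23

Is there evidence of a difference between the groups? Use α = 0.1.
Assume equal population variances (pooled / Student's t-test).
Student's two-sample t-test (equal variances):
H₀: μ₁ = μ₂
H₁: μ₁ ≠ μ₂
df = n₁ + n₂ - 2 = 51
Pooled variance s_p² = [(n₁-1)s₁² + (n₂-1)s₂²] / (n₁ + n₂ - 2) = [(32)(11.55²) + (19)(11.23²)] / 51 = 130.6868
SE = √(s_p²(1/n₁ + 1/n₂)) = √(130.6868 × (1/33 + 1/20)) = 3.2395
t = (x̄₁ - x̄₂) / SE = (73.52 - 73.36) / 3.2395 = 0.16 / 3.2395 = 0.049
p-value = 0.9608

Since p-value > α = 0.1, we fail to reject H₀.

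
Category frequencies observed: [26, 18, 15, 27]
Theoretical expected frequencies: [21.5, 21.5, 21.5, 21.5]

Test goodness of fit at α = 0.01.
Chi-square goodness of fit test:
H₀: observed counts match expected distribution
H₁: observed counts differ from expected distribution
df = k - 1 = 3
χ² = Σ(O - E)²/E
   = (26 - 21.5)²/21.5 + (18 - 21.5)²/21.5 + (15 - 21.5)²/21.5 + (27 - 21.5)²/21.5
   = 0.942 + 0.570 + 1.965 + 1.407
   = 4.88
p-value = 0.1805

Since p-value > α = 0.01, we fail to reject H₀.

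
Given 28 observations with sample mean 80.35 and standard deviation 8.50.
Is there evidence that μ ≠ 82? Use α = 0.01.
One-sample t-test:
H₀: μ = 82
H₁: μ ≠ 82
df = n - 1 = 27
t = (x̄ - μ₀) / (s/√n) = (80.35 - 82) / (8.50/√28) = -1.027
p-value = 0.3135

Since p-value > α = 0.01, we fail to reject H₀.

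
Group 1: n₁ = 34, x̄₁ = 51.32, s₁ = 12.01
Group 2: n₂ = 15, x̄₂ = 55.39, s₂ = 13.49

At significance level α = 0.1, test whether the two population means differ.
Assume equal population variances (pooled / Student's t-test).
Student's two-sample t-test (equal variances):
H₀: μ₁ = μ₂
H₁: μ₁ ≠ μ₂
df = n₁ + n₂ - 2 = 47
Pooled variance s_p² = [(n₁-1)s₁² + (n₂-1)s₂²] / (n₁ + n₂ - 2) = [(33)(12.01²) + (14)(13.49²)] / 47 = 155.4818
SE = √(s_p²(1/n₁ + 1/n₂)) = √(155.4818 × (1/34 + 1/15)) = 3.8650
t = (x̄₁ - x̄₂) / SE = (51.32 - 55.39) / 3.8650 = -4.07 / 3.8650 = -1.053
p-value = 0.2977

Since p-value > α = 0.1, we fail to reject H₀.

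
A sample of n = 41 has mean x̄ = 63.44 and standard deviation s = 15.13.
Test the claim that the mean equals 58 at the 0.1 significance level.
One-sample t-test:
H₀: μ = 58
H₁: μ ≠ 58
df = n - 1 = 40
t = (x̄ - μ₀) / (s/√n) = (63.44 - 58) / (15.13/√41) = 2.302
p-value = 0.0266

Since p-value < α = 0.1, we reject H₀.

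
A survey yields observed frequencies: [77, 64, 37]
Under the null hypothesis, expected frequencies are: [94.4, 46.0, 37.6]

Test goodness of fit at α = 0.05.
Chi-square goodness of fit test:
H₀: observed counts match expected distribution
H₁: observed counts differ from expected distribution
df = k - 1 = 2
χ² = Σ(O - E)²/E
   = (77 - 94.4)²/94.4 + (64 - 46.0)²/46.0 + (37 - 37.6)²/37.6
   = 3.207 + 7.043 + 0.010
   = 10.26
p-value = 0.0059

Since p-value < α = 0.05, we reject H₀.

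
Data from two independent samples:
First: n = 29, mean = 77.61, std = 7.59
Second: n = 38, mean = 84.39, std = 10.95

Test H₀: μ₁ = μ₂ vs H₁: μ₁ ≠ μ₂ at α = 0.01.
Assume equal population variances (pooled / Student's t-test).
Student's two-sample t-test (equal variances):
H₀: μ₁ = μ₂
H₁: μ₁ ≠ μ₂
df = n₁ + n₂ - 2 = 65
Pooled variance s_p² = [(n₁-1)s₁² + (n₂-1)s₂²] / (n₁ + n₂ - 2) = [(28)(7.59²) + (37)(10.95²)] / 65 = 93.0680
SE = √(s_p²(1/n₁ + 1/n₂)) = √(93.0680 × (1/29 + 1/38)) = 2.3787
t = (x̄₁ - x̄₂) / SE = (77.61 - 84.39) / 2.3787 = -6.78 / 2.3787 = -2.850
p-value = 0.0058

Since p-value < α = 0.01, we reject H₀.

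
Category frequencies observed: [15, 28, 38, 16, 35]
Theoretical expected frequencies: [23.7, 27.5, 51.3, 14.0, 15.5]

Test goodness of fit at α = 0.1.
Chi-square goodness of fit test:
H₀: observed counts match expected distribution
H₁: observed counts differ from expected distribution
df = k - 1 = 4
χ² = Σ(O - E)²/E
   = (15 - 23.7)²/23.7 + (28 - 27.5)²/27.5 + (38 - 51.3)²/51.3 + (16 - 14.0)²/14.0 + (35 - 15.5)²/15.5
   = 3.194 + 0.009 + 3.448 + 0.286 + 24.532
   = 31.47
p-value < 0.0001

Since p-value < α = 0.1, we reject H₀.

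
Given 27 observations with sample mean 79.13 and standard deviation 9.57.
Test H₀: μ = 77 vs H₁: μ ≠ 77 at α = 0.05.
One-sample t-test:
H₀: μ = 77
H₁: μ ≠ 77
df = n - 1 = 26
t = (x̄ - μ₀) / (s/√n) = (79.13 - 77) / (9.57/√27) = 1.157
p-value = 0.2580

Since p-value > α = 0.05, we fail to reject H₀.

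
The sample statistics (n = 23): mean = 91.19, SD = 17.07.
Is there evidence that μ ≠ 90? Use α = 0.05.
One-sample t-test:
H₀: μ = 90
H₁: μ ≠ 90
df = n - 1 = 22
t = (x̄ - μ₀) / (s/√n) = (91.19 - 90) / (17.07/√23) = 0.334
p-value = 0.7413

Since p-value > α = 0.05, we fail to reject H₀.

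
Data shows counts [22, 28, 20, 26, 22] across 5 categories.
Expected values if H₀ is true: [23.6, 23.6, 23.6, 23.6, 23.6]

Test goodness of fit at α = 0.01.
Chi-square goodness of fit test:
H₀: observed counts match expected distribution
H₁: observed counts differ from expected distribution
df = k - 1 = 4
χ² = Σ(O - E)²/E
   = (22 - 23.6)²/23.6 + (28 - 23.6)²/23.6 + (20 - 23.6)²/23.6 + (26 - 23.6)²/23.6 + (22 - 23.6)²/23.6
   = 0.108 + 0.820 + 0.549 + 0.244 + 0.108
   = 1.83
p-value = 0.7669

Since p-value > α = 0.01, we fail to reject H₀.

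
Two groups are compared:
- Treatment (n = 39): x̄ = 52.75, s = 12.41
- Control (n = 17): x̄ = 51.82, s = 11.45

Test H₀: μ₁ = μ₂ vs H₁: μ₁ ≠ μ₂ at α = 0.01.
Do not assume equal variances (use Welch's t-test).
Welch's two-sample t-test:
H₀: μ₁ = μ₂
H₁: μ₁ ≠ μ₂
s₁²/n₁ = 12.41²/39 = 3.9489,  s₂²/n₂ = 11.45²/17 = 7.7119
SE = √(s₁²/n₁ + s₂²/n₂) = √(3.9489 + 7.7119) = 3.4148
df (Welch-Satterthwaite) = (s₁²/n₁ + s₂²/n₂)² / [(s₁²/n₁)²/(n₁-1) + (s₂²/n₂)²/(n₂-1)] ≈ 32.94
t = (x̄₁ - x̄₂) / SE = (52.75 - 51.82) / 3.4148 = 0.93 / 3.4148 = 0.272
p-value = 0.7871

Since p-value > α = 0.01, we fail to reject H₀.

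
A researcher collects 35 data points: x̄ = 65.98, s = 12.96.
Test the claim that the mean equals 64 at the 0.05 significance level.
One-sample t-test:
H₀: μ = 64
H₁: μ ≠ 64
df = n - 1 = 34
t = (x̄ - μ₀) / (s/√n) = (65.98 - 64) / (12.96/√35) = 0.904
p-value = 0.3724

Since p-value > α = 0.05, we fail to reject H₀.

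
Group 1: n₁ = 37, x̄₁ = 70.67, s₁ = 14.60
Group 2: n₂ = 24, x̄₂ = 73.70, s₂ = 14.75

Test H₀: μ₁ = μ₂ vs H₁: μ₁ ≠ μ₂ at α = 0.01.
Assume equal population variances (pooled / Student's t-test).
Student's two-sample t-test (equal variances):
H₀: μ₁ = μ₂
H₁: μ₁ ≠ μ₂
df = n₁ + n₂ - 2 = 59
Pooled variance s_p² = [(n₁-1)s₁² + (n₂-1)s₂²] / (n₁ + n₂ - 2) = [(36)(14.60²) + (23)(14.75²)] / 59 = 214.8762
SE = √(s_p²(1/n₁ + 1/n₂)) = √(214.8762 × (1/37 + 1/24)) = 3.8420
t = (x̄₁ - x̄₂) / SE = (70.67 - 73.70) / 3.8420 = -3.03 / 3.8420 = -0.789
p-value = 0.4335

Since p-value > α = 0.01, we fail to reject H₀.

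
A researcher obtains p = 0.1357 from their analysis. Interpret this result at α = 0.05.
Since p = 0.1357 > α = 0.05, fail to reject H₀.
There is insufficient evidence to reject the null hypothesis; the result is not statistically significant at the 0.05 level.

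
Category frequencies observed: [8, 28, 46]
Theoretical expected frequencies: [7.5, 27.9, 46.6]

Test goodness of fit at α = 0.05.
Chi-square goodness of fit test:
H₀: observed counts match expected distribution
H₁: observed counts differ from expected distribution
df = k - 1 = 2
χ² = Σ(O - E)²/E
   = (8 - 7.5)²/7.5 + (28 - 27.9)²/27.9 + (46 - 46.6)²/46.6
   = 0.033 + 0.000 + 0.008
   = 0.04
p-value = 0.9795

Since p-value > α = 0.05, we fail to reject H₀.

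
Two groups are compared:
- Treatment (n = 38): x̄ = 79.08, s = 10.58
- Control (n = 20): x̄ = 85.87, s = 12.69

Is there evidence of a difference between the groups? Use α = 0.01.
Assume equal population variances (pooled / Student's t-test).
Student's two-sample t-test (equal variances):
H₀: μ₁ = μ₂
H₁: μ₁ ≠ μ₂
df = n₁ + n₂ - 2 = 56
Pooled variance s_p² = [(n₁-1)s₁² + (n₂-1)s₂²] / (n₁ + n₂ - 2) = [(37)(10.58²) + (19)(12.69²)] / 56 = 128.5952
SE = √(s_p²(1/n₁ + 1/n₂)) = √(128.5952 × (1/38 + 1/20)) = 3.1327
t = (x̄₁ - x̄₂) / SE = (79.08 - 85.87) / 3.1327 = -6.79 / 3.1327 = -2.167
p-value = 0.0345

Since p-value > α = 0.01, we fail to reject H₀.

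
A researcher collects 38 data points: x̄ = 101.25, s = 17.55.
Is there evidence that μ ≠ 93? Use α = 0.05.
One-sample t-test:
H₀: μ = 93
H₁: μ ≠ 93
df = n - 1 = 37
t = (x̄ - μ₀) / (s/√n) = (101.25 - 93) / (17.55/√38) = 2.898
p-value = 0.0063

Since p-value < α = 0.05, we reject H₀.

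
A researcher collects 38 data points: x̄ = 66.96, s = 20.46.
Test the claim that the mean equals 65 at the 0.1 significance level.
One-sample t-test:
H₀: μ = 65
H₁: μ ≠ 65
df = n - 1 = 37
t = (x̄ - μ₀) / (s/√n) = (66.96 - 65) / (20.46/√38) = 0.591
p-value = 0.5584

Since p-value > α = 0.1, we fail to reject H₀.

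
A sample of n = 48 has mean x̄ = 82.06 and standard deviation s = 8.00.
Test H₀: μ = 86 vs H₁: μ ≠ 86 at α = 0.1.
One-sample t-test:
H₀: μ = 86
H₁: μ ≠ 86
df = n - 1 = 47
t = (x̄ - μ₀) / (s/√n) = (82.06 - 86) / (8.00/√48) = -3.412
p-value = 0.0013

Since p-value < α = 0.1, we reject H₀.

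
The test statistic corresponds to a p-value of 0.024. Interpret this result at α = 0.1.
Since p = 0.024 < α = 0.1, reject H₀.
There is sufficient evidence to reject the null hypothesis; the result is statistically significant at the 0.1 level.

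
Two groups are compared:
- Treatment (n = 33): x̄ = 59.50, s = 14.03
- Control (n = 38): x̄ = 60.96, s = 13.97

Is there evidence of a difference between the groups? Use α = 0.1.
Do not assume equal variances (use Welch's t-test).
Welch's two-sample t-test:
H₀: μ₁ = μ₂
H₁: μ₁ ≠ μ₂
s₁²/n₁ = 14.03²/33 = 5.9649,  s₂²/n₂ = 13.97²/38 = 5.1358
SE = √(s₁²/n₁ + s₂²/n₂) = √(5.9649 + 5.1358) = 3.3318
df (Welch-Satterthwaite) = (s₁²/n₁ + s₂²/n₂)² / [(s₁²/n₁)²/(n₁-1) + (s₂²/n₂)²/(n₂-1)] ≈ 67.53
t = (x̄₁ - x̄₂) / SE = (59.50 - 60.96) / 3.3318 = -1.46 / 3.3318 = -0.438
p-value = 0.6626

Since p-value > α = 0.1, we fail to reject H₀.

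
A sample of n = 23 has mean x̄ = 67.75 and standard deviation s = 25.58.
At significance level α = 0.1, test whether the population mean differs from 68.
One-sample t-test:
H₀: μ = 68
H₁: μ ≠ 68
df = n - 1 = 22
t = (x̄ - μ₀) / (s/√n) = (67.75 - 68) / (25.58/√23) = -0.047
p-value = 0.9630

Since p-value > α = 0.1, we fail to reject H₀.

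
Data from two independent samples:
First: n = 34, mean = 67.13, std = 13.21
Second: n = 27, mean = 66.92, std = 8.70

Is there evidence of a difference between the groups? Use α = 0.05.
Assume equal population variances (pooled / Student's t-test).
Student's two-sample t-test (equal variances):
H₀: μ₁ = μ₂
H₁: μ₁ ≠ μ₂
df = n₁ + n₂ - 2 = 59
Pooled variance s_p² = [(n₁-1)s₁² + (n₂-1)s₂²] / (n₁ + n₂ - 2) = [(33)(13.21²) + (26)(8.70²)] / 59 = 130.9589
SE = √(s_p²(1/n₁ + 1/n₂)) = √(130.9589 × (1/34 + 1/27)) = 2.9499
t = (x̄₁ - x̄₂) / SE = (67.13 - 66.92) / 2.9499 = 0.21 / 2.9499 = 0.071
p-value = 0.9435

Since p-value > α = 0.05, we fail to reject H₀.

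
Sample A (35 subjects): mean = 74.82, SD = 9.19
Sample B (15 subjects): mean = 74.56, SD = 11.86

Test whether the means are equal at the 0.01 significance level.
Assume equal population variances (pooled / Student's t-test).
Student's two-sample t-test (equal variances):
H₀: μ₁ = μ₂
H₁: μ₁ ≠ μ₂
df = n₁ + n₂ - 2 = 48
Pooled variance s_p² = [(n₁-1)s₁² + (n₂-1)s₂²] / (n₁ + n₂ - 2) = [(34)(9.19²) + (14)(11.86²)] / 48 = 100.8488
SE = √(s_p²(1/n₁ + 1/n₂)) = √(100.8488 × (1/35 + 1/15)) = 3.0991
t = (x̄₁ - x̄₂) / SE = (74.82 - 74.56) / 3.0991 = 0.26 / 3.0991 = 0.084
p-value = 0.9335

Since p-value > α = 0.01, we fail to reject H₀.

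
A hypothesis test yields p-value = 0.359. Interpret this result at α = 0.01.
Since p = 0.359 > α = 0.01, fail to reject H₀.
There is insufficient evidence to reject the null hypothesis; the result is not statistically significant at the 0.01 level.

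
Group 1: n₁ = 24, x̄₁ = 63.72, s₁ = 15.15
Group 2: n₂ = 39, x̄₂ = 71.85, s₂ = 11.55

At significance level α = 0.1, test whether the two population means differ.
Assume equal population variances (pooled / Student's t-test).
Student's two-sample t-test (equal variances):
H₀: μ₁ = μ₂
H₁: μ₁ ≠ μ₂
df = n₁ + n₂ - 2 = 61
Pooled variance s_p² = [(n₁-1)s₁² + (n₂-1)s₂²] / (n₁ + n₂ - 2) = [(23)(15.15²) + (38)(11.55²)] / 61 = 169.6445
SE = √(s_p²(1/n₁ + 1/n₂)) = √(169.6445 × (1/24 + 1/39)) = 3.3791
t = (x̄₁ - x̄₂) / SE = (63.72 - 71.85) / 3.3791 = -8.13 / 3.3791 = -2.406
p-value = 0.0192

Since p-value < α = 0.1, we reject H₀.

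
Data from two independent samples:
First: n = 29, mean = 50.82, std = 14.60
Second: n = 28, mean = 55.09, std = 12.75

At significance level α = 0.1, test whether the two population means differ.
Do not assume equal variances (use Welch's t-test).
Welch's two-sample t-test:
H₀: μ₁ = μ₂
H₁: μ₁ ≠ μ₂
s₁²/n₁ = 14.60²/29 = 7.3503,  s₂²/n₂ = 12.75²/28 = 5.8058
SE = √(s₁²/n₁ + s₂²/n₂) = √(7.3503 + 5.8058) = 3.6271
df (Welch-Satterthwaite) = (s₁²/n₁ + s₂²/n₂)² / [(s₁²/n₁)²/(n₁-1) + (s₂²/n₂)²/(n₂-1)] ≈ 54.46
t = (x̄₁ - x̄₂) / SE = (50.82 - 55.09) / 3.6271 = -4.27 / 3.6271 = -1.177
p-value = 0.2442

Since p-value > α = 0.1, we fail to reject H₀.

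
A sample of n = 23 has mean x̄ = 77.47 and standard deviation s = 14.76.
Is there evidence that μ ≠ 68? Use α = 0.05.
One-sample t-test:
H₀: μ = 68
H₁: μ ≠ 68
df = n - 1 = 22
t = (x̄ - μ₀) / (s/√n) = (77.47 - 68) / (14.76/√23) = 3.077
p-value = 0.0055

Since p-value < α = 0.05, we reject H₀.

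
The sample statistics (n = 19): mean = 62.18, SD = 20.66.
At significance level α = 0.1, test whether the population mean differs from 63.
One-sample t-test:
H₀: μ = 63
H₁: μ ≠ 63
df = n - 1 = 18
t = (x̄ - μ₀) / (s/√n) = (62.18 - 63) / (20.66/√19) = -0.173
p-value = 0.8646

Since p-value > α = 0.1, we fail to reject H₀.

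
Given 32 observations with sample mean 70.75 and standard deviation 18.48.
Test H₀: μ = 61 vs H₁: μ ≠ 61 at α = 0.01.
One-sample t-test:
H₀: μ = 61
H₁: μ ≠ 61
df = n - 1 = 31
t = (x̄ - μ₀) / (s/√n) = (70.75 - 61) / (18.48/√32) = 2.985
p-value = 0.0055

Since p-value < α = 0.01, we reject H₀.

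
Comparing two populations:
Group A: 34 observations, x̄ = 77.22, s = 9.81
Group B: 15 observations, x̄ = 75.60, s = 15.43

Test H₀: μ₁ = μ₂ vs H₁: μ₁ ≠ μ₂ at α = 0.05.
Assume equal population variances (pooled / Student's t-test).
Student's two-sample t-test (equal variances):
H₀: μ₁ = μ₂
H₁: μ₁ ≠ μ₂
df = n₁ + n₂ - 2 = 47
Pooled variance s_p² = [(n₁-1)s₁² + (n₂-1)s₂²] / (n₁ + n₂ - 2) = [(33)(9.81²) + (14)(15.43²)] / 47 = 138.4889
SE = √(s_p²(1/n₁ + 1/n₂)) = √(138.4889 × (1/34 + 1/15)) = 3.6477
t = (x̄₁ - x̄₂) / SE = (77.22 - 75.60) / 3.6477 = 1.62 / 3.6477 = 0.444
p-value = 0.6590

Since p-value > α = 0.05, we fail to reject H₀.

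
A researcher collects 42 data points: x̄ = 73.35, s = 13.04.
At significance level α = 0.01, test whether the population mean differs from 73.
One-sample t-test:
H₀: μ = 73
H₁: μ ≠ 73
df = n - 1 = 41
t = (x̄ - μ₀) / (s/√n) = (73.35 - 73) / (13.04/√42) = 0.174
p-value = 0.8628

Since p-value > α = 0.01, we fail to reject H₀.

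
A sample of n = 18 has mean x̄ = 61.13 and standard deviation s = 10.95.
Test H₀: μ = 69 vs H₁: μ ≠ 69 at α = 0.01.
One-sample t-test:
H₀: μ = 69
H₁: μ ≠ 69
df = n - 1 = 17
t = (x̄ - μ₀) / (s/√n) = (61.13 - 69) / (10.95/√18) = -3.049
p-value = 0.0073

Since p-value < α = 0.01, we reject H₀.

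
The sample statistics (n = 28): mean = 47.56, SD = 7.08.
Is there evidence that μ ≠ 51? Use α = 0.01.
One-sample t-test:
H₀: μ = 51
H₁: μ ≠ 51
df = n - 1 = 27
t = (x̄ - μ₀) / (s/√n) = (47.56 - 51) / (7.08/√28) = -2.571
p-value = 0.0160

Since p-value > α = 0.01, we fail to reject H₀.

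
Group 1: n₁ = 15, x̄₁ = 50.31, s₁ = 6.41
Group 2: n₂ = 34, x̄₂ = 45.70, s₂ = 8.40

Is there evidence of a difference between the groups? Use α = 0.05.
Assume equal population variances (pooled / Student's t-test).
Student's two-sample t-test (equal variances):
H₀: μ₁ = μ₂
H₁: μ₁ ≠ μ₂
df = n₁ + n₂ - 2 = 47
Pooled variance s_p² = [(n₁-1)s₁² + (n₂-1)s₂²] / (n₁ + n₂ - 2) = [(14)(6.41²) + (33)(8.40²)] / 47 = 61.7811
SE = √(s_p²(1/n₁ + 1/n₂)) = √(61.7811 × (1/15 + 1/34)) = 2.4364
t = (x̄₁ - x̄₂) / SE = (50.31 - 45.70) / 2.4364 = 4.61 / 2.4364 = 1.892
p-value = 0.0646

Since p-value > α = 0.05, we fail to reject H₀.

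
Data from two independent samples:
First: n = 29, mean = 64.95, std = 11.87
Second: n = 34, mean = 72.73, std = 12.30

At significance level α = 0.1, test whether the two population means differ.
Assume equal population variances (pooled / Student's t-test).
Student's two-sample t-test (equal variances):
H₀: μ₁ = μ₂
H₁: μ₁ ≠ μ₂
df = n₁ + n₂ - 2 = 61
Pooled variance s_p² = [(n₁-1)s₁² + (n₂-1)s₂²] / (n₁ + n₂ - 2) = [(28)(11.87²) + (33)(12.30²)] / 61 = 146.5194
SE = √(s_p²(1/n₁ + 1/n₂)) = √(146.5194 × (1/29 + 1/34)) = 3.0597
t = (x̄₁ - x̄₂) / SE = (64.95 - 72.73) / 3.0597 = -7.78 / 3.0597 = -2.543
p-value = 0.0136

Since p-value < α = 0.1, we reject H₀.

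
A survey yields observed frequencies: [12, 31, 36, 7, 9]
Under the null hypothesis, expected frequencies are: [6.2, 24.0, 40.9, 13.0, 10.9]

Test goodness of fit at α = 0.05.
Chi-square goodness of fit test:
H₀: observed counts match expected distribution
H₁: observed counts differ from expected distribution
df = k - 1 = 4
χ² = Σ(O - E)²/E
   = (12 - 6.2)²/6.2 + (31 - 24.0)²/24.0 + (36 - 40.9)²/40.9 + (7 - 13.0)²/13.0 + (9 - 10.9)²/10.9
   = 5.426 + 2.042 + 0.587 + 2.769 + 0.331
   = 11.15
p-value = 0.0249

Since p-value < α = 0.05, we reject H₀.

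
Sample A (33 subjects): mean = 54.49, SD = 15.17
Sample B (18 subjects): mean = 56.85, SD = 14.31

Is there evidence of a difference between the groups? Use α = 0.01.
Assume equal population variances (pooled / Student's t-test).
Student's two-sample t-test (equal variances):
H₀: μ₁ = μ₂
H₁: μ₁ ≠ μ₂
df = n₁ + n₂ - 2 = 49
Pooled variance s_p² = [(n₁-1)s₁² + (n₂-1)s₂²] / (n₁ + n₂ - 2) = [(32)(15.17²) + (17)(14.31²)] / 49 = 221.3330
SE = √(s_p²(1/n₁ + 1/n₂)) = √(221.3330 × (1/33 + 1/18)) = 4.3593
t = (x̄₁ - x̄₂) / SE = (54.49 - 56.85) / 4.3593 = -2.36 / 4.3593 = -0.541
p-value = 0.5907

Since p-value > α = 0.01, we fail to reject H₀.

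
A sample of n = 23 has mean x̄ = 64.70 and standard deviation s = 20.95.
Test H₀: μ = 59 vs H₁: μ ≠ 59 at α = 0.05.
One-sample t-test:
H₀: μ = 59
H₁: μ ≠ 59
df = n - 1 = 22
t = (x̄ - μ₀) / (s/√n) = (64.70 - 59) / (20.95/√23) = 1.305
p-value = 0.2054

Since p-value > α = 0.05, we fail to reject H₀.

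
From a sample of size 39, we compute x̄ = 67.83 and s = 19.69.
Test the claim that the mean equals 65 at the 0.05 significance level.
One-sample t-test:
H₀: μ = 65
H₁: μ ≠ 65
df = n - 1 = 38
t = (x̄ - μ₀) / (s/√n) = (67.83 - 65) / (19.69/√39) = 0.898
p-value = 0.3751

Since p-value > α = 0.05, we fail to reject H₀.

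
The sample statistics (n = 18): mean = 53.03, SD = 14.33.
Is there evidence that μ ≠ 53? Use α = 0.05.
One-sample t-test:
H₀: μ = 53
H₁: μ ≠ 53
df = n - 1 = 17
t = (x̄ - μ₀) / (s/√n) = (53.03 - 53) / (14.33/√18) = 0.009
p-value = 0.9930

Since p-value > α = 0.05, we fail to reject H₀.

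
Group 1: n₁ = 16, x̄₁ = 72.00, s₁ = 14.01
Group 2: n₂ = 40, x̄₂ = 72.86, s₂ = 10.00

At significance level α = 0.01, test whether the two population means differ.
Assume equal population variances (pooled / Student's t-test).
Student's two-sample t-test (equal variances):
H₀: μ₁ = μ₂
H₁: μ₁ ≠ μ₂
df = n₁ + n₂ - 2 = 54
Pooled variance s_p² = [(n₁-1)s₁² + (n₂-1)s₂²] / (n₁ + n₂ - 2) = [(15)(14.01²) + (39)(10.00²)] / 54 = 126.7445
SE = √(s_p²(1/n₁ + 1/n₂)) = √(126.7445 × (1/16 + 1/40)) = 3.3302
t = (x̄₁ - x̄₂) / SE = (72.00 - 72.86) / 3.3302 = -0.86 / 3.3302 = -0.258
p-value = 0.7972

Since p-value > α = 0.01, we fail to reject H₀.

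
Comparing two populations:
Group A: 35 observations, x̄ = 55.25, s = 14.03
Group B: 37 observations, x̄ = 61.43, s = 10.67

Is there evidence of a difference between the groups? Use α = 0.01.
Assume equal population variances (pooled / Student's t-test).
Student's two-sample t-test (equal variances):
H₀: μ₁ = μ₂
H₁: μ₁ ≠ μ₂
df = n₁ + n₂ - 2 = 70
Pooled variance s_p² = [(n₁-1)s₁² + (n₂-1)s₂²] / (n₁ + n₂ - 2) = [(34)(14.03²) + (36)(10.67²)] / 70 = 154.1593
SE = √(s_p²(1/n₁ + 1/n₂)) = √(154.1593 × (1/35 + 1/37)) = 2.9276
t = (x̄₁ - x̄₂) / SE = (55.25 - 61.43) / 2.9276 = -6.18 / 2.9276 = -2.111
p-value = 0.0384

Since p-value > α = 0.01, we fail to reject H₀.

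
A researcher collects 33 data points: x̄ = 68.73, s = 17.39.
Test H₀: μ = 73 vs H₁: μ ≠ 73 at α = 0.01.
One-sample t-test:
H₀: μ = 73
H₁: μ ≠ 73
df = n - 1 = 32
t = (x̄ - μ₀) / (s/√n) = (68.73 - 73) / (17.39/√33) = -1.411
p-value = 0.1680

Since p-value > α = 0.01, we fail to reject H₀.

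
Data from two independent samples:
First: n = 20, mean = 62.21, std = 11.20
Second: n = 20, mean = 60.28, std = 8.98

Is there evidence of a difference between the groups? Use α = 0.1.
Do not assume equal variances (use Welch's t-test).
Welch's two-sample t-test:
H₀: μ₁ = μ₂
H₁: μ₁ ≠ μ₂
s₁²/n₁ = 11.20²/20 = 6.2720,  s₂²/n₂ = 8.98²/20 = 4.0320
SE = √(s₁²/n₁ + s₂²/n₂) = √(6.2720 + 4.0320) = 3.2100
df (Welch-Satterthwaite) = (s₁²/n₁ + s₂²/n₂)² / [(s₁²/n₁)²/(n₁-1) + (s₂²/n₂)²/(n₂-1)] ≈ 36.29
t = (x̄₁ - x̄₂) / SE = (62.21 - 60.28) / 3.2100 = 1.93 / 3.2100 = 0.601
p-value = 0.5514

Since p-value > α = 0.1, we fail to reject H₀.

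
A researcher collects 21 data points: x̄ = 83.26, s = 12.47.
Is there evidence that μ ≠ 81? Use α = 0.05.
One-sample t-test:
H₀: μ = 81
H₁: μ ≠ 81
df = n - 1 = 20
t = (x̄ - μ₀) / (s/√n) = (83.26 - 81) / (12.47/√21) = 0.831
p-value = 0.4160

Since p-value > α = 0.05, we fail to reject H₀.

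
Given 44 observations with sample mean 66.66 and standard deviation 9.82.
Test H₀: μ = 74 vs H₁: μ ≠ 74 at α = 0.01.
One-sample t-test:
H₀: μ = 74
H₁: μ ≠ 74
df = n - 1 = 43
t = (x̄ - μ₀) / (s/√n) = (66.66 - 74) / (9.82/√44) = -4.958
p-value < 0.0001

Since p-value < α = 0.01, we reject H₀.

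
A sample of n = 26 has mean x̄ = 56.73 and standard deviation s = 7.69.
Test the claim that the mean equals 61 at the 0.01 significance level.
One-sample t-test:
H₀: μ = 61
H₁: μ ≠ 61
df = n - 1 = 25
t = (x̄ - μ₀) / (s/√n) = (56.73 - 61) / (7.69/√26) = -2.831
p-value = 0.0090

Since p-value < α = 0.01, we reject H₀.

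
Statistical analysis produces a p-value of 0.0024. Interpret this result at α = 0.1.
Since p = 0.0024 < α = 0.1, reject H₀.
There is sufficient evidence to reject the null hypothesis; the result is statistically significant at the 0.1 level.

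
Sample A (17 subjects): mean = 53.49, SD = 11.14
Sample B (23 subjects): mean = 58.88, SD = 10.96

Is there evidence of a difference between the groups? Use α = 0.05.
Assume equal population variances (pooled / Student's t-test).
Student's two-sample t-test (equal variances):
H₀: μ₁ = μ₂
H₁: μ₁ ≠ μ₂
df = n₁ + n₂ - 2 = 38
Pooled variance s_p² = [(n₁-1)s₁² + (n₂-1)s₂²] / (n₁ + n₂ - 2) = [(16)(11.14²) + (22)(10.96²)] / 38 = 121.7965
SE = √(s_p²(1/n₁ + 1/n₂)) = √(121.7965 × (1/17 + 1/23)) = 3.5299
t = (x̄₁ - x̄₂) / SE = (53.49 - 58.88) / 3.5299 = -5.39 / 3.5299 = -1.527
p-value = 0.1351

Since p-value > α = 0.05, we fail to reject H₀.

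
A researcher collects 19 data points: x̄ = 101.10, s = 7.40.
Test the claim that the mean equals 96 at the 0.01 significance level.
One-sample t-test:
H₀: μ = 96
H₁: μ ≠ 96
df = n - 1 = 18
t = (x̄ - μ₀) / (s/√n) = (101.10 - 96) / (7.40/√19) = 3.004
p-value = 0.0076

Since p-value < α = 0.01, we reject H₀.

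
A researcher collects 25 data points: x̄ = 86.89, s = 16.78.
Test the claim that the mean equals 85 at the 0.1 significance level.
One-sample t-test:
H₀: μ = 85
H₁: μ ≠ 85
df = n - 1 = 24
t = (x̄ - μ₀) / (s/√n) = (86.89 - 85) / (16.78/√25) = 0.563
p-value = 0.5785

Since p-value > α = 0.1, we fail to reject H₀.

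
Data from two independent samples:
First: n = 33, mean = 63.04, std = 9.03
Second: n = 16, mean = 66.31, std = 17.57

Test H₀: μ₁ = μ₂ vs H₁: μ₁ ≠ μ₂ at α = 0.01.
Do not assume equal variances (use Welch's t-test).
Welch's two-sample t-test:
H₀: μ₁ = μ₂
H₁: μ₁ ≠ μ₂
s₁²/n₁ = 9.03²/33 = 2.4709,  s₂²/n₂ = 17.57²/16 = 19.2941
SE = √(s₁²/n₁ + s₂²/n₂) = √(2.4709 + 19.2941) = 4.6653
df (Welch-Satterthwaite) = (s₁²/n₁ + s₂²/n₂)² / [(s₁²/n₁)²/(n₁-1) + (s₂²/n₂)²/(n₂-1)] ≈ 18.94
t = (x̄₁ - x̄₂) / SE = (63.04 - 66.31) / 4.6653 = -3.27 / 4.6653 = -0.701
p-value = 0.4919

Since p-value > α = 0.01, we fail to reject H₀.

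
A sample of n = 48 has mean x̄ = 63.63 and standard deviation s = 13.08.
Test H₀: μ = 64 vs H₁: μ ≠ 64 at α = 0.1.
One-sample t-test:
H₀: μ = 64
H₁: μ ≠ 64
df = n - 1 = 47
t = (x̄ - μ₀) / (s/√n) = (63.63 - 64) / (13.08/√48) = -0.196
p-value = 0.8455

Since p-value > α = 0.1, we fail to reject H₀.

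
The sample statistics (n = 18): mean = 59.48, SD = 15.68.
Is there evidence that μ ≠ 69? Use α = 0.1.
One-sample t-test:
H₀: μ = 69
H₁: μ ≠ 69
df = n - 1 = 17
t = (x̄ - μ₀) / (s/√n) = (59.48 - 69) / (15.68/√18) = -2.576
p-value = 0.0196

Since p-value < α = 0.1, we reject H₀.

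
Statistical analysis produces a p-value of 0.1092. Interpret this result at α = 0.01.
Since p = 0.1092 > α = 0.01, fail to reject H₀.
There is insufficient evidence to reject the null hypothesis; the result is not statistically significant at the 0.01 level.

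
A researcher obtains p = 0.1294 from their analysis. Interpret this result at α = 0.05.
Since p = 0.1294 > α = 0.05, fail to reject H₀.
There is insufficient evidence to reject the null hypothesis; the result is not statistically significant at the 0.05 level.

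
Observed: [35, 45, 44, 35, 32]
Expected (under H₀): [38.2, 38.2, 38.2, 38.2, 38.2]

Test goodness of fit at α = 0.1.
Chi-square goodness of fit test:
H₀: observed counts match expected distribution
H₁: observed counts differ from expected distribution
df = k - 1 = 4
χ² = Σ(O - E)²/E
   = (35 - 38.2)²/38.2 + (45 - 38.2)²/38.2 + (44 - 38.2)²/38.2 + (35 - 38.2)²/38.2 + (32 - 38.2)²/38.2
   = 0.268 + 1.210 + 0.881 + 0.268 + 1.006
   = 3.63
p-value = 0.4579

Since p-value > α = 0.1, we fail to reject H₀.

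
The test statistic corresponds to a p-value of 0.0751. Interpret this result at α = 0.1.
Since p = 0.0751 < α = 0.1, reject H₀.
There is sufficient evidence to reject the null hypothesis; the result is statistically significant at the 0.1 level.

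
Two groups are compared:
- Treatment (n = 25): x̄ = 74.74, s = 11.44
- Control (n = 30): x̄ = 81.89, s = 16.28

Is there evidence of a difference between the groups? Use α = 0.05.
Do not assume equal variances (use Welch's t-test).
Welch's two-sample t-test:
H₀: μ₁ = μ₂
H₁: μ₁ ≠ μ₂
s₁²/n₁ = 11.44²/25 = 5.2349,  s₂²/n₂ = 16.28²/30 = 8.8346
SE = √(s₁²/n₁ + s₂²/n₂) = √(5.2349 + 8.8346) = 3.7509
df (Welch-Satterthwaite) = (s₁²/n₁ + s₂²/n₂)² / [(s₁²/n₁)²/(n₁-1) + (s₂²/n₂)²/(n₂-1)] ≈ 51.64
t = (x̄₁ - x̄₂) / SE = (74.74 - 81.89) / 3.7509 = -7.15 / 3.7509 = -1.906
p-value = 0.0622

Since p-value > α = 0.05, we fail to reject H₀.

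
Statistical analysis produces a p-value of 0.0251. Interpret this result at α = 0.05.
Since p = 0.0251 < α = 0.05, reject H₀.
There is sufficient evidence to reject the null hypothesis; the result is statistically significant at the 0.05 level.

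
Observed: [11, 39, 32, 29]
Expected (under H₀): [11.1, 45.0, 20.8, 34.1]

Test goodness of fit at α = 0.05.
Chi-square goodness of fit test:
H₀: observed counts match expected distribution
H₁: observed counts differ from expected distribution
df = k - 1 = 3
χ² = Σ(O - E)²/E
   = (11 - 11.1)²/11.1 + (39 - 45.0)²/45.0 + (32 - 20.8)²/20.8 + (29 - 34.1)²/34.1
   = 0.001 + 0.800 + 6.031 + 0.763
   = 7.59
p-value = 0.0552

Since p-value > α = 0.05, we fail to reject H₀.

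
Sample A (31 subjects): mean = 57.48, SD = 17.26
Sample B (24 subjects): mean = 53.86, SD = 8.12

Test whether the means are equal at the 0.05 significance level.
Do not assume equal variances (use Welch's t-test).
Welch's two-sample t-test:
H₀: μ₁ = μ₂
H₁: μ₁ ≠ μ₂
s₁²/n₁ = 17.26²/31 = 9.6099,  s₂²/n₂ = 8.12²/24 = 2.7473
SE = √(s₁²/n₁ + s₂²/n₂) = √(9.6099 + 2.7473) = 3.5153
df (Welch-Satterthwaite) = (s₁²/n₁ + s₂²/n₂)² / [(s₁²/n₁)²/(n₁-1) + (s₂²/n₂)²/(n₂-1)] ≈ 44.83
t = (x̄₁ - x̄₂) / SE = (57.48 - 53.86) / 3.5153 = 3.62 / 3.5153 = 1.030
p-value = 0.3086

Since p-value > α = 0.05, we fail to reject H₀.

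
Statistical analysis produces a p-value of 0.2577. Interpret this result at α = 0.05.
Since p = 0.2577 > α = 0.05, fail to reject H₀.
There is insufficient evidence to reject the null hypothesis; the result is not statistically significant at the 0.05 level.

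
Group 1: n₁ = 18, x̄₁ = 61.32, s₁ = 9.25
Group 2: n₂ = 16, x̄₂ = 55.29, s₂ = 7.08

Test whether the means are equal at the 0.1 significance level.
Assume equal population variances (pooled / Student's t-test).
Student's two-sample t-test (equal variances):
H₀: μ₁ = μ₂
H₁: μ₁ ≠ μ₂
df = n₁ + n₂ - 2 = 32
Pooled variance s_p² = [(n₁-1)s₁² + (n₂-1)s₂²] / (n₁ + n₂ - 2) = [(17)(9.25²) + (15)(7.08²)] / 32 = 68.9518
SE = √(s_p²(1/n₁ + 1/n₂)) = √(68.9518 × (1/18 + 1/16)) = 2.8531
t = (x̄₁ - x̄₂) / SE = (61.32 - 55.29) / 2.8531 = 6.03 / 2.8531 = 2.113
p-value = 0.0424

Since p-value < α = 0.1, we reject H₀.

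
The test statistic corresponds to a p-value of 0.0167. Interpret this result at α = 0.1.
Since p = 0.0167 < α = 0.1, reject H₀.
There is sufficient evidence to reject the null hypothesis; the result is statistically significant at the 0.1 level.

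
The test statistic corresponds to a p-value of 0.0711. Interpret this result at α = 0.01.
Since p = 0.0711 > α = 0.01, fail to reject H₀.
There is insufficient evidence to reject the null hypothesis; the result is not statistically significant at the 0.01 level.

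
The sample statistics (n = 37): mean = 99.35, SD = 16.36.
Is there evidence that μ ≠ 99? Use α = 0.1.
One-sample t-test:
H₀: μ = 99
H₁: μ ≠ 99
df = n - 1 = 36
t = (x̄ - μ₀) / (s/√n) = (99.35 - 99) / (16.36/√37) = 0.130
p-value = 0.8972

Since p-value > α = 0.1, we fail to reject H₀.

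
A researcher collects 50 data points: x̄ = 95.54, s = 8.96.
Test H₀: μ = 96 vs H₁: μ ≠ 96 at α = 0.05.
One-sample t-test:
H₀: μ = 96
H₁: μ ≠ 96
df = n - 1 = 49
t = (x̄ - μ₀) / (s/√n) = (95.54 - 96) / (8.96/√50) = -0.363
p-value = 0.7181

Since p-value > α = 0.05, we fail to reject H₀.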